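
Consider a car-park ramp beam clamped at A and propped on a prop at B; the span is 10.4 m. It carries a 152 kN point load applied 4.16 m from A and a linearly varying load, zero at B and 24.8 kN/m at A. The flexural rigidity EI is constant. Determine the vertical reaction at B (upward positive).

R_B = 57.41 kN

Release the roller at B. Primary structure: cantilever fixed at A.
Free-end deflection of the primary structure under the applied loading (downward +):
  point load 152 at a = 4.16: Pa²(3L − a)/(6EI) = 11855/EI
  triangular load, peak 24.8 at the fixed end: w₀L⁴/(30EI) = 9671/EI
  δ_0 = 21525/EI
Tip deflection under a unit load at B: L³/(3EI) = 375/EI.
The prop prevents deflection at B: R_B = δ_0/δ_{BB} = 21525/375 = 57.41 kN.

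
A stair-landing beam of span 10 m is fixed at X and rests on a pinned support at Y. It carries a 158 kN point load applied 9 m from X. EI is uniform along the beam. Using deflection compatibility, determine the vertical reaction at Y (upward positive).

R_Y = 134.4 kN

Choose R_Y as the redundant. The primary structure is the cantilever fixed at X.
Deflection at Y on the released cantilever, summing each load's contribution:
  point load 158 at a = 9: Pa²(3L − a)/(6EI) = 44793/EI
Tip deflection under a unit load at Y: L³/(3EI) = 333.3/EI.
Compatibility at Y: δ_0 − R_Y·δ_{YY} = 0, so R_Y = 44793/333.3 = 134.4 kN.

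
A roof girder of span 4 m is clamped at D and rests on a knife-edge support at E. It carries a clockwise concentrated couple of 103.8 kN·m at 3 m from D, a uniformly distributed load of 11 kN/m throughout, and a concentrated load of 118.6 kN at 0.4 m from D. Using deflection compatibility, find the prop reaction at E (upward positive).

Choose R_E as the redundant. The primary structure is the cantilever fixed at D.
Free-end deflection of the primary structure under the applied loading (downward +):
  clockwise couple 103.8 at a = 3: M₀a(2L − a)/(2EI) = 778.5/EI
  UDL 11: wL⁴/(8EI) = 352/EI
  point load 118.6 at a = 0.4: Pa²(3L − a)/(6EI) = 36.69/EI
  δ_0 = 1167/EI
Flexibility coefficient — unit upward force at E: δ_{EE} = L³/(3EI) = 21.33/EI.
The prop prevents deflection at E: R_E = δ_0/δ_{EE} = 1167/21.33 = 54.71 kN.

R_E = 54.71 kN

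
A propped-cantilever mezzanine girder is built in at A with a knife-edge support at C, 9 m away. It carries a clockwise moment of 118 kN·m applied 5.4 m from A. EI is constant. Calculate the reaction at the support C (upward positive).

Take the reaction at C as the redundant and release it; the primary structure is a cantilever fixed at A.
Deflection at C on the released cantilever, summing each load's contribution:
  clockwise couple 118 at a = 5.4: M₀a(2L − a)/(2EI) = 4014/EI
Tip deflection under a unit load at C: L³/(3EI) = 243/EI.
Compatibility at C: δ_0 − R_C·δ_{CC} = 0, so R_C = 4014/243 = 16.52 kN.

R_C = 16.52 kN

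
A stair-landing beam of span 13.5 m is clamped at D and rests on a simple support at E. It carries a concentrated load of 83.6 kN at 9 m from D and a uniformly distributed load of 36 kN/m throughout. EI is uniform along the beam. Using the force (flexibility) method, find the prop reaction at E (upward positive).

Take the reaction at E as the redundant and release it; the primary structure is a cantilever fixed at D.
Deflection at E on the released cantilever, summing each load's contribution:
  point load 83.6 at a = 9: Pa²(3L − a)/(6EI) = 35551/EI
  UDL 36: wL⁴/(8EI) = 149468/EI
  δ_0 = 185019/EI
Flexibility coefficient — unit upward force at E: δ_{EE} = L³/(3EI) = 820.1/EI.
Compatibility at E: δ_0 − R_E·δ_{EE} = 0, so R_E = 185019/820.1 = 225.6 kN.

R_E = 225.6 kN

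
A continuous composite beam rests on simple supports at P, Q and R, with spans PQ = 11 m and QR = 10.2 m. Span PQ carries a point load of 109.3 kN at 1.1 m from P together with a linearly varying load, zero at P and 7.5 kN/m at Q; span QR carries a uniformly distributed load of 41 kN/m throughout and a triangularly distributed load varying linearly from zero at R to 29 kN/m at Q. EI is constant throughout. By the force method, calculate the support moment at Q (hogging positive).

Take M_Q as the redundant. Released structure: two simple spans PQ and QR with a hinge at Q.
Rotations at Q on the released spans (each span's end-slope, ×1/EI):
  span PQ: point load 109.3 at a = 1.1: Pab(L + a)/(6LEI) = 218.2/EI
  span PQ: triangular load, peak 7.5: w₀L³/(45EI) = 221.8/EI
  span QR: UDL 41: wL³/(24EI) = 1813/EI
  span QR: triangular load, peak 29: w₀L³/(45EI) = 683.9/EI
  relative rotation θ_0 = (440.1 + 2497)/EI = 2937/EI
A unit hogging moment at Q produces rotation L₁/(3EI) + L₂/(3EI) = 7.067/EI.
Slope continuity at Q: θ_0 = M_Q·7.067/EI, so M_Q = 2937/7.067 = 415.6 kN·m (hogging).

M_Q = 415.6 kN·m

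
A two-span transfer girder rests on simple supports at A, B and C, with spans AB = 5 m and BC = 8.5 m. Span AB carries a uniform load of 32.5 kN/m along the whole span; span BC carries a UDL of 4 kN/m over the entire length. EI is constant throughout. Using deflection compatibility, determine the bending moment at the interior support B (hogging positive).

Take M_B as the redundant. Released structure: two simple spans AB and BC with a hinge at B.
Rotations at B on the released spans (each span's end-slope, ×1/EI):
  span AB: UDL 32.5: wL³/(24EI) = 169.3/EI
  span BC: UDL 4: wL³/(24EI) = 102.4/EI
  relative rotation θ_0 = (169.3 + 102.4)/EI = 271.6/EI
A unit hogging moment at B produces rotation L₁/(3EI) + L₂/(3EI) = 4.5/EI.
Compatibility: M_B·(L₁+L₂)/(3EI) = θ_0, giving M_B = 60.36 kN·m (hogging).

M_B = 60.36 kN·m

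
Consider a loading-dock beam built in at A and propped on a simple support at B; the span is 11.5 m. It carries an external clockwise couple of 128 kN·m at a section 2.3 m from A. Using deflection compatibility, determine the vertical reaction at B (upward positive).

Release the roller at B. Primary structure: cantilever fixed at A.
Downward deflection at the released point B due to the loads:
  clockwise couple 128 at a = 2.3: M₀a(2L − a)/(2EI) = 3047/EI
Tip deflection under a unit load at B: L³/(3EI) = 507/EI.
Compatibility at B: δ_0 − R_B·δ_{BB} = 0, so R_B = 3047/507 = 6.01 kN.

R_B = 6.01 kN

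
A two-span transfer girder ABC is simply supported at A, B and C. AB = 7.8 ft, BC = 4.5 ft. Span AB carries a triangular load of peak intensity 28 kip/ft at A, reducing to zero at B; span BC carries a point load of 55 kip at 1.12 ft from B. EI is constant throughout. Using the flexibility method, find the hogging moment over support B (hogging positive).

Insert a hinge at B; M_B is the redundant, and each span becomes simply supported.
End slopes at the hinge B, treating each span as simply supported:
  span AB: triangular load, peak 28: 7w₀L³/(360EI) = 258.4/EI
  span BC: point load 55 at a = 1.12: Pab(L + b)/(6LEI) = 60.77/EI
  relative rotation θ_0 = (258.4 + 60.77)/EI = 319.1/EI
A unit hogging moment at B produces rotation L₁/(3EI) + L₂/(3EI) = 4.1/EI.
Slope continuity at B: θ_0 = M_B·4.1/EI, so M_B = 319.1/4.1 = 77.84 kip·ft (hogging).

M_B = 77.84 kip·ft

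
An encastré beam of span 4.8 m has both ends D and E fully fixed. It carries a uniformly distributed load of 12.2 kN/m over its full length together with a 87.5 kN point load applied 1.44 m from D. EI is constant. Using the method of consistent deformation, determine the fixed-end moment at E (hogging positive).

Take the two fixed-end moments M_D, M_E as redundants; the released structure is the simple span DE.
Simple-span end rotations at D and E under the given loads:
  at D: UDL 12.2: wL³/(24EI) = 56.22/EI
  at E: UDL 12.2: wL³/(24EI) = 56.22/EI
  at D: point load 87.5 at a = 1.44: Pab(L + b)/(6LEI) = 120/EI
  at E: point load 87.5 at a = 1.44: Pab(L + a)/(6LEI) = 91.73/EI
  θ_D0 = 176.2/EI,  θ_E0 = 147.9/EI
Flexibility coefficients: a unit moment at one end gives L/(3EI) there and L/(6EI) at the far end, so f₁₁ = f₂₂ = 1.6/EI and f₁₂ = f₂₁ = 0.8/EI.
Compatibility — zero rotation at each built-in end:
  1.6 M_D + 0.8 M_E = 176.2
  0.8 M_D + 1.6 M_E = 147.9
Solving the pair gives M_D = 85.16 kN·m and M_E = 49.88 kN·m (hogging).

M_E = 49.88 kN·m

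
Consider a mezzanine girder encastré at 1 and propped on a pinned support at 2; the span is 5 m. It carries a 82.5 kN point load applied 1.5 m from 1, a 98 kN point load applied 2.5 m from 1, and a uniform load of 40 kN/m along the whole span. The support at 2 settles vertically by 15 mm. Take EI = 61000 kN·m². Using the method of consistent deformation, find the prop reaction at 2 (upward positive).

R_2 = 93.69 kN

Release the roller at 2. Primary structure: cantilever fixed at 1.
Free-end deflection of the primary structure under the applied loading (downward +):
  point load 82.5 at a = 1.5: Pa²(3L − a)/(6EI) = 417.7/EI
  point load 98 at a = 2.5: Pa²(3L − a)/(6EI) = 1276/EI
  UDL 40: wL⁴/(8EI) = 3125/EI
  δ_0 = 4819/EI
Flexibility coefficient — unit upward force at 2: δ_{22} = L³/(3EI) = 41.67/EI.
With EI = 61000 kN·m²: δ_0 = 0.078995 m and δ_{22} = 0.000683 m/kN.
Compatibility — the beam at 2 must follow the support down by 0.015 m: δ_0 − R_2·δ_{22} = 0.015, so R_2 = (0.078995 − 0.015)/0.000683 = 93.69 kN.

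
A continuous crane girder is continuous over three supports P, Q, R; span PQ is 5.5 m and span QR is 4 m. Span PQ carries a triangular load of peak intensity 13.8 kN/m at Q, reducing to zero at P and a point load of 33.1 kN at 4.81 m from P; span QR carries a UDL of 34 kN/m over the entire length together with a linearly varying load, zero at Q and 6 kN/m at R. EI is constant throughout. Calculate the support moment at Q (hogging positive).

Release continuity at Q by inserting a hinge; the redundant is the internal moment M_Q. The primary structure is two simply-supported spans PQ and QR.
End slopes at the hinge Q, treating each span as simply supported:
  span PQ: triangular load, peak 13.8: w₀L³/(45EI) = 51.02/EI
  span PQ: point load 33.1 at a = 4.81: Pab(L + a)/(6LEI) = 34.32/EI
  span QR: UDL 34: wL³/(24EI) = 90.67/EI
  span QR: triangular load, peak 6: 7w₀L³/(360EI) = 7.467/EI
  relative rotation θ_0 = (85.34 + 98.13)/EI = 183.5/EI
A unit hogging moment at Q produces rotation L₁/(3EI) + L₂/(3EI) = 3.167/EI.
Slope continuity at Q: θ_0 = M_Q·3.167/EI, so M_Q = 183.5/3.167 = 57.94 kN·m (hogging).

M_Q = 57.94 kN·m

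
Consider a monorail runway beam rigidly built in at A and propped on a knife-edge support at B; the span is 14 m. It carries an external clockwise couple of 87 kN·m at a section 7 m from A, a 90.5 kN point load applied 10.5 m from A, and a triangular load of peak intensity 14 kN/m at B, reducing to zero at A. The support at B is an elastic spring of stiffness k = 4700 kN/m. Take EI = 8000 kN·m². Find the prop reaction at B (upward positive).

R_B = 117.9 kN

Choose R_B as the redundant. The primary structure is the cantilever fixed at A.
Downward deflection at the released point B due to the loads:
  clockwise couple 87 at a = 7: M₀a(2L − a)/(2EI) = 6394/EI
  point load 90.5 at a = 10.5: Pa²(3L − a)/(6EI) = 52383/EI
  triangular load, peak 14 at the free end: 11w₀L⁴/(120EI) = 49301/EI
  δ_0 = 108078/EI
Flexibility coefficient — unit upward force at B: δ_{BB} = L³/(3EI) = 914.7/EI.
With EI = 8000 kN·m²: δ_0 = 13.51 m and δ_{BB} = 0.11433 m/kN.
Compatibility — the spring shortens by R_B/k under the reaction it provides: δ_0 − R_B·δ_{BB} = R_B/k. With 1/k = 0.000213 m/kN, R_B = δ_0 / (δ_{BB} + 1/k) = 13.51 / (0.11433 + 0.000213) = 117.9 kN.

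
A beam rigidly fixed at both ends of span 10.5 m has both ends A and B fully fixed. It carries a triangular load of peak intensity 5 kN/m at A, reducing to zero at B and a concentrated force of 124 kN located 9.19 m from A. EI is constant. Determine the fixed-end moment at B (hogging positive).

M_B = 142.8 kN·m

Release both end moments; the primary structure is a simply-supported span AB with redundants M_A and M_B.
Simple-span end rotations at A and B under the given loads:
  at A: triangular load, peak 5: w₀L³/(45EI) = 128.6/EI
  at B: triangular load, peak 5: 7w₀L³/(360EI) = 112.5/EI
  at A: point load 124 at a = 9.19: Pab(L + b)/(6LEI) = 279.8/EI
  at B: point load 124 at a = 9.19: Pab(L + a)/(6LEI) = 466.6/EI
  θ_A0 = 408.5/EI,  θ_B0 = 579.1/EI
Flexibility coefficients: a unit moment at one end gives L/(3EI) there and L/(6EI) at the far end, so f₁₁ = f₂₂ = 3.5/EI and f₁₂ = f₂₁ = 1.75/EI.
Compatibility — zero rotation at each built-in end:
  3.5 M_A + 1.75 M_B = 408.5
  1.75 M_A + 3.5 M_B = 579.1
Solving the pair gives M_A = 45.3 kN·m and M_B = 142.8 kN·m (hogging).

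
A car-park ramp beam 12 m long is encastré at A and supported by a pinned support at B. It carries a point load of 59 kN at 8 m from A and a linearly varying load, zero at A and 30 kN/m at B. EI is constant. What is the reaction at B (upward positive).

Release the roller at B. Primary structure: cantilever fixed at A.
Primary-structure tip deflection at B by superposition:
  point load 59 at a = 8: Pa²(3L − a)/(6EI) = 17621/EI
  triangular load, peak 30 at the free end: 11w₀L⁴/(120EI) = 57024/EI
  δ_0 = 74645/EI
Flexibility coefficient — unit upward force at B: δ_{BB} = L³/(3EI) = 576/EI.
The prop prevents deflection at B: R_B = δ_0/δ_{BB} = 74645/576 = 129.6 kN.

R_B = 129.6 kN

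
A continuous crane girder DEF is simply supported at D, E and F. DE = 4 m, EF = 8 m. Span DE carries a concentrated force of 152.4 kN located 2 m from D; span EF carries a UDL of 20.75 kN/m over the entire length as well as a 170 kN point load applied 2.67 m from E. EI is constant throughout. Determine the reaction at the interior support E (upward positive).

Insert a hinge at E; M_E is the redundant, and each span becomes simply supported.
Rotations at E on the released spans (each span's end-slope, ×1/EI):
  span DE: point load 152.4 at a = 2: Pab(L + a)/(6LEI) = 152.4/EI
  span EF: UDL 20.75: wL³/(24EI) = 442.7/EI
  span EF: point load 170 at a = 2.67: Pab(L + b)/(6LEI) = 671.9/EI
  relative rotation θ_0 = (152.4 + 1115)/EI = 1267/EI
A unit hogging moment at E produces rotation L₁/(3EI) + L₂/(3EI) = 4/EI.
Slope continuity at E: θ_0 = M_E·4/EI, so M_E = 1267/4 = 316.7 kN·m (hogging).
Span DE, ΣM about D with M_E applied at E: R_E^{DE}·4 = 304.8 + 316.7, so R_E^{DE} = 155.4 kN and R_D = 152.4 − 155.4 = -2.983 kN.
Span EF, ΣM about F: R_E^{EF}·8 = 1570 + 316.7, so R_E^{EF} = 235.9 kN and R_F = 336 − 235.9 = 100.1 kN.
R_E = 155.4 + 235.9 = 391.2 kN.

R_E = 391.2 kN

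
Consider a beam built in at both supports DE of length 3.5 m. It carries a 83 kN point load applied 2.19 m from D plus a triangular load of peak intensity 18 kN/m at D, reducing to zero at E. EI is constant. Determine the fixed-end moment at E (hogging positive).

M_E = 49.92 kN·m

Take the two fixed-end moments M_D, M_E as redundants; the released structure is the simple span DE.
Simple-span end rotations at D and E under the given loads:
  at D: point load 83 at a = 2.19: Pab(L + b)/(6LEI) = 54.54/EI
  at E: point load 83 at a = 2.19: Pab(L + a)/(6LEI) = 64.52/EI
  at D: triangular load, peak 18: w₀L³/(45EI) = 17.15/EI
  at E: triangular load, peak 18: 7w₀L³/(360EI) = 15.01/EI
  θ_D0 = 71.69/EI,  θ_E0 = 79.53/EI
Flexibility coefficients: a unit moment at one end gives L/(3EI) there and L/(6EI) at the far end, so f₁₁ = f₂₂ = 1.167/EI and f₁₂ = f₂₁ = 0.5833/EI.
Compatibility — zero rotation at each built-in end:
  1.167 M_D + 0.5833 M_E = 71.69
  0.5833 M_D + 1.167 M_E = 79.53
Solving the pair gives M_D = 36.49 kN·m and M_E = 49.92 kN·m (hogging).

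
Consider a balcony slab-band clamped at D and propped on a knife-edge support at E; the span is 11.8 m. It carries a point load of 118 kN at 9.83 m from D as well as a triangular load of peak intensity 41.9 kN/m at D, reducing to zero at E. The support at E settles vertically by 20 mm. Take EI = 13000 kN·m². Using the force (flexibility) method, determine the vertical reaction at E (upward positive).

R_E = 137.7 kN

Remove the prop at E; the released (primary) structure is a cantilever built in at D.
Deflection at E on the released cantilever, summing each load's contribution:
  point load 118 at a = 9.83: Pa²(3L − a)/(6EI) = 48592/EI
  triangular load, peak 41.9 at the fixed end: w₀L⁴/(30EI) = 27078/EI
  δ_0 = 75671/EI
Tip deflection under a unit load at E: L³/(3EI) = 547.7/EI.
With EI = 13000 kN·m²: δ_0 = 5.8208 m and δ_{EE} = 0.042129 m/kN.
Compatibility — the beam at E must follow the support down by 0.02 m: δ_0 − R_E·δ_{EE} = 0.02, so R_E = (5.8208 − 0.02)/0.042129 = 137.7 kN.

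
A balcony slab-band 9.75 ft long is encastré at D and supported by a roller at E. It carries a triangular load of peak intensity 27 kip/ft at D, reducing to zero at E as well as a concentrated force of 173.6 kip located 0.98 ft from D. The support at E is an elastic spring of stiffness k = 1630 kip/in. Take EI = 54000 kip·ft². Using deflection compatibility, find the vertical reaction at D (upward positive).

R_D = 276.6 kip

Choose R_E as the redundant. The primary structure is the cantilever fixed at D.
Primary-structure tip deflection at E by superposition:
  triangular load, peak 27 at the fixed end: w₀L⁴/(30EI) = 8133/EI
  point load 173.6 at a = 0.98: Pa²(3L − a)/(6EI) = 785.6/EI
  δ_0 = 8919/EI
Flexibility coefficient — unit upward force at E: δ_{EE} = L³/(3EI) = 309/EI.
With EI = 54000 kip·ft²: δ_0 = 0.16516 ft and δ_{EE} = 0.005721 ft/kip.
Compatibility — the spring shortens by R_E/k under the reaction it provides: δ_0 − R_E·δ_{EE} = R_E/k. With 1/k = 1/(1630×12) ft/kip = 0.000051 ft/kip, R_E = δ_0 / (δ_{EE} + 1/k) = 0.16516 / (0.005721 + 0.000051) = 28.61 kip.
Vertical equilibrium: R_D = ΣP − R_E = 305.2 − 28.61 = 276.6 kip.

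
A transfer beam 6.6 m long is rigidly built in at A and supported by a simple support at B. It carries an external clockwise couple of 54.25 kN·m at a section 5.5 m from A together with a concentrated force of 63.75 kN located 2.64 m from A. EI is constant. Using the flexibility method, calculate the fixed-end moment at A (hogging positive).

M_A = 55.92 kN·m

Remove the prop at B; the released (primary) structure is a cantilever built in at A.
Primary-structure tip deflection at B by superposition:
  clockwise couple 54.25 at a = 5.5: M₀a(2L − a)/(2EI) = 1149/EI
  point load 63.75 at a = 2.64: Pa²(3L − a)/(6EI) = 1271/EI
  δ_0 = 2419/EI
Tip deflection under a unit load at B: L³/(3EI) = 95.83/EI.
The prop prevents deflection at B: R_B = δ_0/δ_{BB} = 2419/95.83 = 25.25 kN.
Moment equilibrium about A: M_A = Σ(load moments about A) − R_B·L = 222.6 − 25.25×6.6 = 55.92 kN·m.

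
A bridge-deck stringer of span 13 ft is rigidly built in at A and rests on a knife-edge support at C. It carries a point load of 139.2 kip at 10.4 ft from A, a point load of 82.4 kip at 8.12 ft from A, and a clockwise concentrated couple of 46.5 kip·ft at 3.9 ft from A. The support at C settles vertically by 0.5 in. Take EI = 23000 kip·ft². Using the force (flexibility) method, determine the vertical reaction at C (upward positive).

Choose R_C as the redundant. The primary structure is the cantilever fixed at A.
Downward deflection at the released point C due to the loads:
  point load 139.2 at a = 10.4: Pa²(3L − a)/(6EI) = 71766/EI
  point load 82.4 at a = 8.12: Pa²(3L − a)/(6EI) = 27962/EI
  clockwise couple 46.5 at a = 3.9: M₀a(2L − a)/(2EI) = 2004/EI
  δ_0 = 101732/EI
Flexibility coefficient — unit upward force at C: δ_{CC} = L³/(3EI) = 732.3/EI.
With EI = 23000 kip·ft²: δ_0 = 4.4231 ft and δ_{CC} = 0.031841 ft/kip.
Compatibility — the beam at C must follow the support down by 0.04167 ft: δ_0 − R_C·δ_{CC} = 0.04167, so R_C = (4.4231 − 0.04167)/0.031841 = 137.6 kip.

R_C = 137.6 kip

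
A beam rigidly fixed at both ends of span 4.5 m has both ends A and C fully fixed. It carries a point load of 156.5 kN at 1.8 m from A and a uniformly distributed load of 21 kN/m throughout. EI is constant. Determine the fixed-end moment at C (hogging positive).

M_C = 103 kN·m

Release both end moments; the primary structure is a simply-supported span AC with redundants M_A and M_C.
On the primary (simply-supported) span, the end slopes from the loading are:
  at A: point load 156.5 at a = 1.8: Pab(L + b)/(6LEI) = 202.8/EI
  at C: point load 156.5 at a = 1.8: Pab(L + a)/(6LEI) = 177.5/EI
  at A: UDL 21: wL³/(24EI) = 79.73/EI
  at C: UDL 21: wL³/(24EI) = 79.73/EI
  θ_A0 = 282.6/EI,  θ_C0 = 257.2/EI
Flexibility coefficients: a unit moment at one end gives L/(3EI) there and L/(6EI) at the far end, so f₁₁ = f₂₂ = 1.5/EI and f₁₂ = f₂₁ = 0.75/EI.
Compatibility — zero rotation at each built-in end:
  1.5 M_A + 0.75 M_C = 282.6
  0.75 M_A + 1.5 M_C = 257.2
Solving the pair gives M_A = 136.8 kN·m and M_C = 103 kN·m (hogging).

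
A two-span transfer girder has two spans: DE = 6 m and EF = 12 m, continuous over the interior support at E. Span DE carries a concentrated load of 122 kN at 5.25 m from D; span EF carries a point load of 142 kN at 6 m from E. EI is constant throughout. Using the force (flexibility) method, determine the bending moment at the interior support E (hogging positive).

Release continuity at E by inserting a hinge; the redundant is the internal moment M_E. The primary structure is two simply-supported spans DE and EF.
Rotations at E on the released spans (each span's end-slope, ×1/EI):
  span DE: point load 122 at a = 5.25: Pab(L + a)/(6LEI) = 150.1/EI
  span EF: point load 142 at a = 6: Pab(L + b)/(6LEI) = 1278/EI
  relative rotation θ_0 = (150.1 + 1278)/EI = 1428/EI
A unit hogging moment at E produces rotation L₁/(3EI) + L₂/(3EI) = 6/EI.
Compatibility: M_E·(L₁+L₂)/(3EI) = θ_0, giving M_E = 238 kN·m (hogging).

M_E = 238 kN·m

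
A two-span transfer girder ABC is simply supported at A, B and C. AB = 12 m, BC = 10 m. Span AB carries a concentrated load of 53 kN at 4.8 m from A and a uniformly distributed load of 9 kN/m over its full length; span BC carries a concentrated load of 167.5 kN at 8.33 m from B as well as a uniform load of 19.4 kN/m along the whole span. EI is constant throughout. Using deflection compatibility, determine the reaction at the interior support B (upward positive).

Release continuity at B by inserting a hinge; the redundant is the internal moment M_B. The primary structure is two simply-supported spans AB and BC.
Discontinuity in slope at B on the released structure — sum the simple-span end rotations:
  span AB: point load 53 at a = 4.8: Pab(L + a)/(6LEI) = 427.4/EI
  span AB: UDL 9: wL³/(24EI) = 648/EI
  span BC: point load 167.5 at a = 8.33: Pab(L + b)/(6LEI) = 453.2/EI
  span BC: UDL 19.4: wL³/(24EI) = 808.3/EI
  relative rotation θ_0 = (1075 + 1262)/EI = 2337/EI
A unit hogging moment at B produces rotation L₁/(3EI) + L₂/(3EI) = 7.333/EI.
Slope continuity at B: θ_0 = M_B·7.333/EI, so M_B = 2337/7.333 = 318.7 kN·m (hogging).
Span AB, ΣM about A with M_B applied at B: R_B^{AB}·12 = 902.4 + 318.7, so R_B^{AB} = 101.8 kN and R_A = 161 − 101.8 = 59.24 kN.
Span BC, ΣM about C: R_B^{BC}·10 = 1250 + 318.7, so R_B^{BC} = 156.8 kN and R_C = 361.5 − 156.8 = 204.7 kN.
R_B = 101.8 + 156.8 = 258.6 kN.

R_B = 258.6 kN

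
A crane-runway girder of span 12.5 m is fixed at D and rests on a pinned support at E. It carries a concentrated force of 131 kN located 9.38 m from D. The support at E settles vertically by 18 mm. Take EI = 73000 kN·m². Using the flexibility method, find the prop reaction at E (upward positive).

R_E = 80.95 kN

Choose R_E as the redundant. The primary structure is the cantilever fixed at D.
Primary-structure tip deflection at E by superposition:
  point load 131 at a = 9.38: Pa²(3L − a)/(6EI) = 54018/EI
Tip deflection under a unit load at E: L³/(3EI) = 651/EI.
With EI = 73000 kN·m²: δ_0 = 0.73998 m and δ_{EE} = 0.008918 m/kN.
Compatibility — the beam at E must follow the support down by 0.018 m: δ_0 − R_E·δ_{EE} = 0.018, so R_E = (0.73998 − 0.018)/0.008918 = 80.95 kN.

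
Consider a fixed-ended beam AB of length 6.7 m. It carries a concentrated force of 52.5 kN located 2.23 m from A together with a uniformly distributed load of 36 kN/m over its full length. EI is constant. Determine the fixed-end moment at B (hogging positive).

M_B = 160.7 kN·m

Release both end moments; the primary structure is a simply-supported span AB with redundants M_A and M_B.
On the primary (simply-supported) span, the end slopes from the loading are:
  at A: point load 52.5 at a = 2.23: Pab(L + b)/(6LEI) = 145.4/EI
  at B: point load 52.5 at a = 2.23: Pab(L + a)/(6LEI) = 116.3/EI
  at A: UDL 36: wL³/(24EI) = 451.1/EI
  at B: UDL 36: wL³/(24EI) = 451.1/EI
  θ_A0 = 596.6/EI,  θ_B0 = 567.4/EI
Flexibility coefficients: a unit moment at one end gives L/(3EI) there and L/(6EI) at the far end, so f₁₁ = f₂₂ = 2.233/EI and f₁₂ = f₂₁ = 1.117/EI.
Compatibility — zero rotation at each built-in end:
  2.233 M_A + 1.117 M_B = 596.6
  1.117 M_A + 2.233 M_B = 567.4
Solving the pair gives M_A = 186.8 kN·m and M_B = 160.7 kN·m (hogging).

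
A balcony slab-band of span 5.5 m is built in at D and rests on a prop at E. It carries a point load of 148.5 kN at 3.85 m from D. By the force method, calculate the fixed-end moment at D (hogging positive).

M_D = 111.5 kN·m

Choose R_E as the redundant. The primary structure is the cantilever fixed at D.
Downward deflection at the released point E due to the loads:
  point load 148.5 at a = 3.85: Pa²(3L − a)/(6EI) = 4641/EI
Flexibility coefficient — unit upward force at E: δ_{EE} = L³/(3EI) = 55.46/EI.
Compatibility at E: δ_0 − R_E·δ_{EE} = 0, so R_E = 4641/55.46 = 83.68 kN.
Moment equilibrium about D: M_D = Σ(load moments about D) − R_E·L = 571.7 − 83.68×5.5 = 111.5 kN·m.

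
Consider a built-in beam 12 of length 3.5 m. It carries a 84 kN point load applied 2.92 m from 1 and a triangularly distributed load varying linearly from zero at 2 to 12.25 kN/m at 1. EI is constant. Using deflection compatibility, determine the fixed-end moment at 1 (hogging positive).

M_1 = 14.24 kN·m

Take the two fixed-end moments M_1, M_2 as redundants; the released structure is the simple span 12.
Simple-span end rotations at 1 and 2 under the given loads:
  at 1: point load 84 at a = 2.92: Pab(L + b)/(6LEI) = 27.64/EI
  at 2: point load 84 at a = 2.92: Pab(L + a)/(6LEI) = 43.49/EI
  at 1: triangular load, peak 12.25: w₀L³/(45EI) = 11.67/EI
  at 2: triangular load, peak 12.25: 7w₀L³/(360EI) = 10.21/EI
  θ_10 = 39.31/EI,  θ_20 = 53.7/EI
Flexibility coefficients: a unit moment at one end gives L/(3EI) there and L/(6EI) at the far end, so f₁₁ = f₂₂ = 1.167/EI and f₁₂ = f₂₁ = 0.5833/EI.
Compatibility — zero rotation at each built-in end:
  1.167 M_1 + 0.5833 M_2 = 39.31
  0.5833 M_1 + 1.167 M_2 = 53.7
Solving the pair gives M_1 = 14.24 kN·m and M_2 = 38.91 kN·m (hogging).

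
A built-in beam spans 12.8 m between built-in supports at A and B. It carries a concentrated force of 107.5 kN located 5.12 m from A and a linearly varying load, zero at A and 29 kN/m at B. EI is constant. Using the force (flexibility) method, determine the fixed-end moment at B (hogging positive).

Take the two fixed-end moments M_A, M_B as redundants; the released structure is the simple span AB.
On the primary (simply-supported) span, the end slopes from the loading are:
  at A: point load 107.5 at a = 5.12: Pab(L + b)/(6LEI) = 1127/EI
  at B: point load 107.5 at a = 5.12: Pab(L + a)/(6LEI) = 986.3/EI
  at A: triangular load, peak 29: 7w₀L³/(360EI) = 1183/EI
  at B: triangular load, peak 29: w₀L³/(45EI) = 1351/EI
  θ_A0 = 2310/EI,  θ_B0 = 2338/EI
Flexibility coefficients: a unit moment at one end gives L/(3EI) there and L/(6EI) at the far end, so f₁₁ = f₂₂ = 4.267/EI and f₁₂ = f₂₁ = 2.133/EI.
Compatibility — zero rotation at each built-in end:
  4.267 M_A + 2.133 M_B = 2310
  2.133 M_A + 4.267 M_B = 2338
Solving the pair gives M_A = 356.5 kN·m and M_B = 369.7 kN·m (hogging).

M_B = 369.7 kN·m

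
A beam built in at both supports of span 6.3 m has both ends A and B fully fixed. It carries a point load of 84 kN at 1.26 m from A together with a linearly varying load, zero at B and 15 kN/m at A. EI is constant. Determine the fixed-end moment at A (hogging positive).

Release both end moments; the primary structure is a simply-supported span AB with redundants M_A and M_B.
On the primary (simply-supported) span, the end slopes from the loading are:
  at A: point load 84 at a = 1.26: Pab(L + b)/(6LEI) = 160/EI
  at B: point load 84 at a = 1.26: Pab(L + a)/(6LEI) = 106.7/EI
  at A: triangular load, peak 15: w₀L³/(45EI) = 83.35/EI
  at B: triangular load, peak 15: 7w₀L³/(360EI) = 72.93/EI
  θ_A0 = 243.4/EI,  θ_B0 = 179.6/EI
Flexibility coefficients: a unit moment at one end gives L/(3EI) there and L/(6EI) at the far end, so f₁₁ = f₂₂ = 2.1/EI and f₁₂ = f₂₁ = 1.05/EI.
Compatibility — zero rotation at each built-in end:
  2.1 M_A + 1.05 M_B = 243.4
  1.05 M_A + 2.1 M_B = 179.6
Solving the pair gives M_A = 97.51 kN·m and M_B = 36.78 kN·m (hogging).

M_A = 97.51 kN·m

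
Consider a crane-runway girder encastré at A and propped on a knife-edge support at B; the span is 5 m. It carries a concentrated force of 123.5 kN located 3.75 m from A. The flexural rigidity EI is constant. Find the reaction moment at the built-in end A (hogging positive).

M_A = 72.36 kN·m

Choose R_B as the redundant. The primary structure is the cantilever fixed at A.
Free-end deflection of the primary structure under the applied loading (downward +):
  point load 123.5 at a = 3.75: Pa²(3L − a)/(6EI) = 3256/EI
Tip deflection under a unit load at B: L³/(3EI) = 41.67/EI.
The prop prevents deflection at B: R_B = δ_0/δ_{BB} = 3256/41.67 = 78.15 kN.
Moment equilibrium about A: M_A = Σ(load moments about A) − R_B·L = 463.1 − 78.15×5 = 72.36 kN·m.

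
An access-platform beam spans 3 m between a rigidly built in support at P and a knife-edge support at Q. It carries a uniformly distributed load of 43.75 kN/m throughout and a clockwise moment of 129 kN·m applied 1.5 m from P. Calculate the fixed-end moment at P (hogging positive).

M_P = 33.09 kN·m

Take the reaction at Q as the redundant and release it; the primary structure is a cantilever fixed at P.
Downward deflection at the released point Q due to the loads:
  UDL 43.75: wL⁴/(8EI) = 443/EI
  clockwise couple 129 at a = 1.5: M₀a(2L − a)/(2EI) = 435.4/EI
  δ_0 = 878.3/EI
Tip deflection under a unit load at Q: L³/(3EI) = 9/EI.
The prop prevents deflection at Q: R_Q = δ_0/δ_{QQ} = 878.3/9 = 97.59 kN.
Moment equilibrium about P: M_P = Σ(load moments about P) − R_Q·L = 325.9 − 97.59×3 = 33.09 kN·m.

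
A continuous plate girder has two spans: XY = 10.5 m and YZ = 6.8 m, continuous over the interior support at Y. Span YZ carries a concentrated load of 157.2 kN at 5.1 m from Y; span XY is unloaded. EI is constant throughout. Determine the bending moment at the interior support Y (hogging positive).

Release continuity at Y by inserting a hinge; the redundant is the internal moment M_Y. The primary structure is two simply-supported spans XY and YZ.
Discontinuity in slope at Y on the released structure — sum the simple-span end rotations:
  span YZ: point load 157.2 at a = 5.1: Pab(L + b)/(6LEI) = 283.9/EI
  relative rotation θ_0 = (0 + 283.9)/EI = 283.9/EI
A unit hogging moment at Y produces rotation L₁/(3EI) + L₂/(3EI) = 5.767/EI.
Slope continuity at Y: θ_0 = M_Y·5.767/EI, so M_Y = 283.9/5.767 = 49.24 kN·m (hogging).

M_Y = 49.24 kN·m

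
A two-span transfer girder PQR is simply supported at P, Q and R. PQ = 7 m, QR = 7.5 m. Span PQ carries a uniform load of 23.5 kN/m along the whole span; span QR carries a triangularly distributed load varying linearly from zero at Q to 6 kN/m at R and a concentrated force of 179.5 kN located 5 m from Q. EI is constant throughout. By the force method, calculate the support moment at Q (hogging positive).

M_Q = 182.8 kN·m

Insert a hinge at Q; M_Q is the redundant, and each span becomes simply supported.
Discontinuity in slope at Q on the released structure — sum the simple-span end rotations:
  span PQ: UDL 23.5: wL³/(24EI) = 335.9/EI
  span QR: triangular load, peak 6: 7w₀L³/(360EI) = 49.22/EI
  span QR: point load 179.5 at a = 5: Pab(L + b)/(6LEI) = 498.6/EI
  relative rotation θ_0 = (335.9 + 547.8)/EI = 883.7/EI
A unit hogging moment at Q produces rotation L₁/(3EI) + L₂/(3EI) = 4.833/EI.
Slope continuity at Q: θ_0 = M_Q·4.833/EI, so M_Q = 883.7/4.833 = 182.8 kN·m (hogging).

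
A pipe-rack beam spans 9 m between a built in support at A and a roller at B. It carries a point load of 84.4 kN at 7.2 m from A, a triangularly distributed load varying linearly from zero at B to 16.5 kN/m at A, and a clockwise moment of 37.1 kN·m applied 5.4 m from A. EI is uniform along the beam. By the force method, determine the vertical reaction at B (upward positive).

Release the roller at B. Primary structure: cantilever fixed at A.
Primary-structure tip deflection at B by superposition:
  point load 84.4 at a = 7.2: Pa²(3L − a)/(6EI) = 14438/EI
  triangular load, peak 16.5 at the fixed end: w₀L⁴/(30EI) = 3609/EI
  clockwise couple 37.1 at a = 5.4: M₀a(2L − a)/(2EI) = 1262/EI
  δ_0 = 19309/EI
Tip deflection under a unit load at B: L³/(3EI) = 243/EI.
Compatibility at B: δ_0 − R_B·δ_{BB} = 0, so R_B = 19309/243 = 79.46 kN.

R_B = 79.46 kN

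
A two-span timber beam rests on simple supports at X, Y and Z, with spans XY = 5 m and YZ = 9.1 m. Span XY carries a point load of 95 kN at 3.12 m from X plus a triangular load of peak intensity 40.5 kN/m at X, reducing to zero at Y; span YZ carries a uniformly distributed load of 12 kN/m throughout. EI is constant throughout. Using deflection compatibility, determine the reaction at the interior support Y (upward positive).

R_Y = 188.9 kN

Take M_Y as the redundant. Released structure: two simple spans XY and YZ with a hinge at Y.
Discontinuity in slope at Y on the released structure — sum the simple-span end rotations:
  span XY: point load 95 at a = 3.12: Pab(L + a)/(6LEI) = 150.8/EI
  span XY: triangular load, peak 40.5: 7w₀L³/(360EI) = 98.44/EI
  span YZ: UDL 12: wL³/(24EI) = 376.8/EI
  relative rotation θ_0 = (249.3 + 376.8)/EI = 626/EI
A unit hogging moment at Y produces rotation L₁/(3EI) + L₂/(3EI) = 4.7/EI.
Compatibility: M_Y·(L₁+L₂)/(3EI) = θ_0, giving M_Y = 133.2 kN·m (hogging).
Span XY, ΣM about X with M_Y applied at Y: R_Y^{XY}·5 = 465.1 + 133.2, so R_Y^{XY} = 119.7 kN and R_X = 196.2 − 119.7 = 76.58 kN.
Span YZ, ΣM about Z: R_Y^{YZ}·9.1 = 496.9 + 133.2, so R_Y^{YZ} = 69.24 kN and R_Z = 109.2 − 69.24 = 39.96 kN.
R_Y = 119.7 + 69.24 = 188.9 kN.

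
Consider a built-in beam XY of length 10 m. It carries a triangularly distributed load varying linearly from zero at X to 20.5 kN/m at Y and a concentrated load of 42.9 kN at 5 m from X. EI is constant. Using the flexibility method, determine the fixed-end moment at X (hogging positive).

Take the two fixed-end moments M_X, M_Y as redundants; the released structure is the simple span XY.
On the primary (simply-supported) span, the end slopes from the loading are:
  at X: triangular load, peak 20.5: 7w₀L³/(360EI) = 398.6/EI
  at Y: triangular load, peak 20.5: w₀L³/(45EI) = 455.6/EI
  at X: point load 42.9 at a = 5: Pab(L + b)/(6LEI) = 268.1/EI
  at Y: point load 42.9 at a = 5: Pab(L + a)/(6LEI) = 268.1/EI
  θ_X0 = 666.7/EI,  θ_Y0 = 723.7/EI
Flexibility coefficients: a unit moment at one end gives L/(3EI) there and L/(6EI) at the far end, so f₁₁ = f₂₂ = 3.333/EI and f₁₂ = f₂₁ = 1.667/EI.
Compatibility — zero rotation at each built-in end:
  3.333 M_X + 1.667 M_Y = 666.7
  1.667 M_X + 3.333 M_Y = 723.7
Solving the pair gives M_X = 122 kN·m and M_Y = 156.1 kN·m (hogging).

M_X = 122 kN·m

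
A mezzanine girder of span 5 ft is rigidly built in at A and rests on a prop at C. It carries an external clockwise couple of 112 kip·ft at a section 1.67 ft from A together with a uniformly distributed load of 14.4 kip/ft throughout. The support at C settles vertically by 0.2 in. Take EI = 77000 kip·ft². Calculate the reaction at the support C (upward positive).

R_C = 14.9 kip

Remove the prop at C; the released (primary) structure is a cantilever built in at A.
Deflection at C on the released cantilever, summing each load's contribution:
  clockwise couple 112 at a = 1.67: M₀a(2L − a)/(2EI) = 779/EI
  UDL 14.4: wL⁴/(8EI) = 1125/EI
  δ_0 = 1904/EI
Flexibility coefficient — unit upward force at C: δ_{CC} = L³/(3EI) = 41.67/EI.
With EI = 77000 kip·ft²: δ_0 = 0.024728 ft and δ_{CC} = 0.000541 ft/kip.
Compatibility — the beam at C must follow the support down by 0.01667 ft: δ_0 − R_C·δ_{CC} = 0.01667, so R_C = (0.024728 − 0.01667)/0.000541 = 14.9 kip.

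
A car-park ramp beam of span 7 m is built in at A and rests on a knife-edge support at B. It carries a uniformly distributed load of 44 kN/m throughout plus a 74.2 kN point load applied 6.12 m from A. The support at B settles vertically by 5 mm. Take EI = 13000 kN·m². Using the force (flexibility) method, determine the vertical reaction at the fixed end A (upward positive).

Choose R_B as the redundant. The primary structure is the cantilever fixed at A.
Downward deflection at the released point B due to the loads:
  UDL 44: wL⁴/(8EI) = 13206/EI
  point load 74.2 at a = 6.12: Pa²(3L − a)/(6EI) = 6892/EI
  δ_0 = 20098/EI
Flexibility coefficient — unit upward force at B: δ_{BB} = L³/(3EI) = 114.3/EI.
With EI = 13000 kN·m²: δ_0 = 1.546 m and δ_{BB} = 0.008795 m/kN.
Compatibility — the beam at B must follow the support down by 0.005 m: δ_0 − R_B·δ_{BB} = 0.005, so R_B = (1.546 − 0.005)/0.008795 = 175.2 kN.
Vertical equilibrium: R_A = ΣP − R_B = 382.2 − 175.2 = 207 kN.

R_A = 207 kN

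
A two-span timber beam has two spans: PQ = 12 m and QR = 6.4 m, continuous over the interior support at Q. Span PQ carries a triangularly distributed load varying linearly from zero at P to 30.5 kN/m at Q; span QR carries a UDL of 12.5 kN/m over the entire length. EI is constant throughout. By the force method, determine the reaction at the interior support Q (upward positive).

R_Q = 213.1 kN

Take M_Q as the redundant. Released structure: two simple spans PQ and QR with a hinge at Q.
Rotations at Q on the released spans (each span's end-slope, ×1/EI):
  span PQ: triangular load, peak 30.5: w₀L³/(45EI) = 1171/EI
  span QR: UDL 12.5: wL³/(24EI) = 136.5/EI
  relative rotation θ_0 = (1171 + 136.5)/EI = 1308/EI
A unit hogging moment at Q produces rotation L₁/(3EI) + L₂/(3EI) = 6.133/EI.
Compatibility: M_Q·(L₁+L₂)/(3EI) = θ_0, giving M_Q = 213.2 kN·m (hogging).
Span PQ, ΣM about P with M_Q applied at Q: R_Q^{PQ}·12 = 1464 + 213.2, so R_Q^{PQ} = 139.8 kN and R_P = 183 − 139.8 = 43.23 kN.
Span QR, ΣM about R: R_Q^{QR}·6.4 = 256 + 213.2, so R_Q^{QR} = 73.32 kN and R_R = 80 − 73.32 = 6.685 kN.
R_Q = 139.8 + 73.32 = 213.1 kN.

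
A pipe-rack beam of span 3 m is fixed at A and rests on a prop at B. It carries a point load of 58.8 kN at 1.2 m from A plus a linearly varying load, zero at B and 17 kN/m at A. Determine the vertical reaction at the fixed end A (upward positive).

R_A = 66.97 kN

Remove the prop at B; the released (primary) structure is a cantilever built in at A.
Primary-structure tip deflection at B by superposition:
  point load 58.8 at a = 1.2: Pa²(3L − a)/(6EI) = 110.1/EI
  triangular load, peak 17 at the fixed end: w₀L⁴/(30EI) = 45.9/EI
  δ_0 = 156/EI
Tip deflection under a unit load at B: L³/(3EI) = 9/EI.
Compatibility at B: δ_0 − R_B·δ_{BB} = 0, so R_B = 156/9 = 17.33 kN.
Vertical equilibrium: R_A = ΣP − R_B = 84.3 − 17.33 = 66.97 kN.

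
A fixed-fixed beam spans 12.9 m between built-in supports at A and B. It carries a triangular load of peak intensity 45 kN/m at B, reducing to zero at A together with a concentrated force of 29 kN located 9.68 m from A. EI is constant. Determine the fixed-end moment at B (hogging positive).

Release both end moments; the primary structure is a simply-supported span AB with redundants M_A and M_B.
End rotations of the released simple span under the applied load (×1/EI):
  at A: triangular load, peak 45: 7w₀L³/(360EI) = 1878/EI
  at B: triangular load, peak 45: w₀L³/(45EI) = 2147/EI
  at A: point load 29 at a = 9.68: Pab(L + b)/(6LEI) = 188.3/EI
  at B: point load 29 at a = 9.68: Pab(L + a)/(6LEI) = 263.7/EI
  θ_A0 = 2067/EI,  θ_B0 = 2410/EI
Flexibility coefficients: a unit moment at one end gives L/(3EI) there and L/(6EI) at the far end, so f₁₁ = f₂₂ = 4.3/EI and f₁₂ = f₂₁ = 2.15/EI.
Compatibility — zero rotation at each built-in end:
  4.3 M_A + 2.15 M_B = 2067
  2.15 M_A + 4.3 M_B = 2410
Solving the pair gives M_A = 267.1 kN·m and M_B = 427 kN·m (hogging).

M_B = 427 kN·m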